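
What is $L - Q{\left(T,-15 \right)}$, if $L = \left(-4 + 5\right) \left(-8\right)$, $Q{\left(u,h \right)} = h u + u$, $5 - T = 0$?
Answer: $62$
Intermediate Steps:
$T = 5$ ($T = 5 - 0 = 5 + 0 = 5$)
$Q{\left(u,h \right)} = u + h u$
$L = -8$ ($L = 1 \left(-8\right) = -8$)
$L - Q{\left(T,-15 \right)} = -8 - 5 \left(1 - 15\right) = -8 - 5 \left(-14\right) = -8 - -70 = -8 + 70 = 62$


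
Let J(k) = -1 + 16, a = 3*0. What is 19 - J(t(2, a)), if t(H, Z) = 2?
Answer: 4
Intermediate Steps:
a = 0
J(k) = 15
19 - J(t(2, a)) = 19 - 1*15 = 19 - 15 = 4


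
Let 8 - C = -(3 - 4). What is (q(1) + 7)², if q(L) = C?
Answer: 196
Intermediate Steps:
C = 7 (C = 8 - (-1)*(3 - 4) = 8 - (-1)*(-1) = 8 - 1*1 = 8 - 1 = 7)
q(L) = 7
(q(1) + 7)² = (7 + 7)² = 14² = 196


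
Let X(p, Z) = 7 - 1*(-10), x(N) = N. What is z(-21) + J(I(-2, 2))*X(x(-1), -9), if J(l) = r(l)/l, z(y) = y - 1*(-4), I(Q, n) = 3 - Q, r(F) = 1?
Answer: -68/5 ≈ -13.600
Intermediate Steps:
z(y) = 4 + y (z(y) = y + 4 = 4 + y)
X(p, Z) = 17 (X(p, Z) = 7 + 10 = 17)
J(l) = 1/l
z(-21) + J(I(-2, 2))*X(x(-1), -9) = (4 - 21) + 17/(3 - 1*(-2)) = -17 + 17/(3 + 2) = -17 + 17/5 = -68/5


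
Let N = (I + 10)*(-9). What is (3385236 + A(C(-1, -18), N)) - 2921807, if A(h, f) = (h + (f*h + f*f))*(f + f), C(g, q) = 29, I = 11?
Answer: -10978253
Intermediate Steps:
N = -189 (N = (11 + 10)*(-9) = 21*(-9) = -189)
A(h, f) = 2*f*(h + f² + f*h) (A(h, f) = (h + (f*h + f²))*(2*f) = (h + (f² + f*h))*(2*f) = (h + f² + f*h)*(2*f) = 2*f*(h + f² + f*h))
(3385236 + A(C(-1, -18), N)) - 2921807 = (3385236 + 2*(-189)*(29 + (-189)² - 189*29)) - 2921807 = (3385236 + 2*(-189)*(29 + 35721 - 5481)) - 2921807 = (3385236 + 2*(-189)*30269) - 2921807 = (3385236 - 11441682) - 2921807 = -8056446 - 2921807 = -10978253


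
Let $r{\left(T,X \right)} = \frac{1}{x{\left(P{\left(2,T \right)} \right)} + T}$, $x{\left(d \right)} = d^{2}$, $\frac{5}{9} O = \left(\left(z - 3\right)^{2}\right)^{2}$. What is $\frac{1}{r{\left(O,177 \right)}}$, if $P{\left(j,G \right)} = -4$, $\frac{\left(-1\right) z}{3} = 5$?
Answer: $\frac{944864}{5} \approx 1.8897 \cdot 10^{5}$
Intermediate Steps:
$z = -15$ ($z = \left(-3\right) 5 = -15$)
$O = \frac{944784}{5}$ ($O = \frac{9 \left(\left(-15 - 3\right)^{2}\right)^{2}}{5} = \frac{9 \left(\left(-18\right)^{2}\right)^{2}}{5} = \frac{9 \cdot 324^{2}}{5} = \frac{9}{5} \cdot 104976 = \frac{944784}{5} \approx 1.8896 \cdot 10^{5}$)
$r{\left(T,X \right)} = \frac{1}{16 + T}$ ($r{\left(T,X \right)} = \frac{1}{\left(-4\right)^{2} + T} = \frac{1}{16 + T}$)
$\frac{1}{r{\left(O,177 \right)}} = \frac{1}{\frac{1}{16 + \frac{944784}{5}}} = \frac{1}{\frac{1}{\frac{944864}{5}}} = \frac{1}{\frac{5}{944864}} = \frac{944864}{5}$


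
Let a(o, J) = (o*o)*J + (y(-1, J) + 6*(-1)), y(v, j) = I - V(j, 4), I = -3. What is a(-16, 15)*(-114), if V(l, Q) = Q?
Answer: -436278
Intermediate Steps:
y(v, j) = -7 (y(v, j) = -3 - 1*4 = -3 - 4 = -7)
a(o, J) = -13 + J*o² (a(o, J) = (o*o)*J + (-7 + 6*(-1)) = o²*J + (-7 - 6) = J*o² - 13 = -13 + J*o²)
a(-16, 15)*(-114) = (-13 + 15*(-16)²)*(-114) = (-13 + 15*256)*(-114) = (-13 + 3840)*(-114) = 3827*(-114) = -436278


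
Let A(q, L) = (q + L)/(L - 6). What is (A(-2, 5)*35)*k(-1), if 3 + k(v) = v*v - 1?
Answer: 315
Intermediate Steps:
A(q, L) = (L + q)/(-6 + L)
k(v) = -4 + v² (k(v) = -3 + (v*v - 1) = -3 + (v² - 1) = -3 + (-1 + v²) = -4 + v²)
(A(-2, 5)*35)*k(-1) = (((5 - 2)/(-6 + 5))*35)*(-4 + (-1)²) = ((3/(-1))*35)*(-4 + 1) = (-1*3*35)*(-3) = -3*35*(-3) = -105*(-3) = 315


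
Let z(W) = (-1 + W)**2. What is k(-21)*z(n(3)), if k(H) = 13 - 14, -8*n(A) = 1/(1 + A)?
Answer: -1089/1024 ≈ -1.0635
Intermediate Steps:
n(A) = -1/(8*(1 + A))
k(H) = -1
k(-21)*z(n(3)) = -(-1 - 1/(8 + 8*3))**2 = -(-1 - 1/(8 + 24))**2 = -(-1 - 1/32)**2 = -(-33/32)**2 = -1*1089/1024 = -1089/1024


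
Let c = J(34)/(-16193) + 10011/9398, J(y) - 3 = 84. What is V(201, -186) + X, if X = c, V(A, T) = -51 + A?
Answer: 22988562597/152181814 ≈ 151.06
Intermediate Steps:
J(y) = 87 (J(y) = 3 + 84 = 87)
c = 161290497/152181814 (c = 87/(-16193) + 10011/9398 = 87*(-1/16193) + 10011*(1/9398) = -87/16193 + 10011/9398 = 161290497/152181814 ≈ 1.0599)
X = 161290497/152181814 ≈ 1.0599
V(201, -186) + X = (-51 + 201) + 161290497/152181814 = 150 + 161290497/152181814 = 22988562597/152181814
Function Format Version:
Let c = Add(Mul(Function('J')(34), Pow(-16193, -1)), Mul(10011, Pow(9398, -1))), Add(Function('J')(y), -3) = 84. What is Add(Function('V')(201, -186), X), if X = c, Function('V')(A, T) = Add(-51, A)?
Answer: Rational(22988562597, 152181814) ≈ 151.06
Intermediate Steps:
Function('J')(y) = 87 (Function('J')(y) = Add(3, 84) = 87)
c = Rational(161290497, 152181814) (c = Add(Mul(87, Pow(-16193, -1)), Mul(10011, Pow(9398, -1))) = Add(Mul(87, Rational(-1, 16193)), Mul(10011, Rational(1, 9398))) = Add(Rational(-87, 16193), Rational(10011, 9398)) = Rational(161290497, 152181814) ≈ 1.0599)
X = Rational(161290497, 152181814) ≈ 1.0599
Add(Function('V')(201, -186), X) = Add(Add(-51, 201), Rational(161290497, 152181814)) = Add(150, Rational(161290497, 152181814)) = Rational(22988562597, 152181814)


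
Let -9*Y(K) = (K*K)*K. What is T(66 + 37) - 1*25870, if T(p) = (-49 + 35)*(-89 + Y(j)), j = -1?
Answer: -221630/9 ≈ -24626.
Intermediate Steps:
Y(K) = -K**3/9 (Y(K) = -K*K*K/9 = -K**2*K/9 = -K**3/9)
T(p) = 11200/9 (T(p) = (-49 + 35)*(-89 - 1/9*(-1)**3) = -14*(-89 - 1/9*(-1)) = -14*(-89 + 1/9) = -14*(-800/9) = 11200/9)
T(66 + 37) - 1*25870 = 11200/9 - 1*25870 = 11200/9 - 25870 = -221630/9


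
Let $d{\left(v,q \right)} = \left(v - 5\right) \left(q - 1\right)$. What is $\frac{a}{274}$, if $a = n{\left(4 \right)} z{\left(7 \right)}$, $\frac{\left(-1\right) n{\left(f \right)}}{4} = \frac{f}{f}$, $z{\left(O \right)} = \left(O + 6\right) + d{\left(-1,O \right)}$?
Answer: $\frac{46}{137} \approx 0.33577$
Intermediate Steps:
$d{\left(v,q \right)} = \left(-1 + q\right) \left(-5 + v\right)$ ($d{\left(v,q \right)} = \left(-5 + v\right) \left(-1 + q\right) = \left(-1 + q\right) \left(-5 + v\right)$)
$z{\left(O \right)} = 12 - 5 O$ ($z{\left(O \right)} = \left(O + 6\right) + \left(5 - -1 - 5 O + O \left(-1\right)\right) = \left(6 + O\right) + \left(5 + 1 - 5 O - O\right) = \left(6 + O\right) - \left(-6 + 6 O\right) = 12 - 5 O$)
$n{\left(f \right)} = -4$ ($n{\left(f \right)} = - 4 \frac{f}{f} = \left(-4\right) 1 = -4$)
$a = 92$ ($a = - 4 \left(12 - 35\right) = \left(-4\right) \left(-23\right) = 92$)
$\frac{a}{274} = \frac{92}{274} = 92 \cdot \frac{1}{274} = \frac{46}{137}$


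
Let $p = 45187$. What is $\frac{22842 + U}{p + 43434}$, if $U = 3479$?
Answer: $\frac{26321}{88621} \approx 0.29701$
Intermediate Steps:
$\frac{22842 + U}{p + 43434} = \frac{22842 + 3479}{45187 + 43434} = \frac{26321}{88621}$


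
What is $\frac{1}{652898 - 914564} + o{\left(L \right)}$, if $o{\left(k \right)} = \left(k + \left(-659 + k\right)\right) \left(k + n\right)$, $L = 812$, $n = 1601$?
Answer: $\frac{609301055969}{261666} \approx 2.3285 \cdot 10^{6}$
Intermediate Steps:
$o{\left(k \right)} = \left(-659 + 2 k\right) \left(1601 + k\right)$ ($o{\left(k \right)} = \left(k + \left(-659 + k\right)\right) \left(k + 1601\right) = \left(-659 + 2 k\right) \left(1601 + k\right)$)
$\frac{1}{652898 - 914564} + o{\left(L \right)} = \frac{1}{652898 - 914564} + \left(-1055059 + 2 \cdot 812^{2} + 2543 \cdot 812\right) = \frac{1}{-261666} + \left(-1055059 + 2 \cdot 659344 + 2064916\right) = - \frac{1}{261666} + \left(-1055059 + 1318688 + 2064916\right) = - \frac{1}{261666} + 2328545 = \frac{609301055969}{261666}$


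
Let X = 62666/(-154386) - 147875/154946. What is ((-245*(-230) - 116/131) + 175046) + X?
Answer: 362561109090971297/1566857801718 ≈ 2.3139e+5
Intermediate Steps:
X = -16269837893/11960746578 (X = 62666*(-1/154386) - 147875*1/154946 = -31333/77193 - 147875/154946 = -16269837893/11960746578 ≈ -1.3603)
((-245*(-230) - 116/131) + 175046) + X = ((-245*(-230) - 116/131) + 175046) - 16269837893/11960746578 = ((56350 - 116*1/131) + 175046) - 16269837893/11960746578 = ((56350 - 116/131) + 175046) - 16269837893/11960746578 = (7381734/131 + 175046) - 16269837893/11960746578 = 30312760/131 - 16269837893/11960746578 = 362561109090971297/1566857801718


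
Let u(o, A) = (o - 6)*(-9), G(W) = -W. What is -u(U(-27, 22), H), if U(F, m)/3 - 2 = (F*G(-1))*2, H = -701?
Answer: -1458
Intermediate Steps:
U(F, m) = 6 + 6*F (U(F, m) = 6 + 3*((F*(-1*(-1)))*2) = 6 + 3*((F*1)*2) = 6 + 3*(F*2) = 6 + 3*(2*F) = 6 + 6*F)
u(o, A) = 54 - 9*o (u(o, A) = (-6 + o)*(-9) = 54 - 9*o)
-u(U(-27, 22), H) = -(54 - 9*(6 + 6*(-27))) = -(54 - 9*(6 - 162)) = -(54 - 9*(-156)) = -(54 + 1404) = -1*1458 = -1458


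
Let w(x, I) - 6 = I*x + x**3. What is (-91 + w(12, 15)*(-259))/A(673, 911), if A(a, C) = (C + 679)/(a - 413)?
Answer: -12891242/159 ≈ -81077.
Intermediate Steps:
A(a, C) = (679 + C)/(-413 + a)
w(x, I) = 6 + x**3 + I*x (w(x, I) = 6 + (I*x + x**3) = 6 + (x**3 + I*x) = 6 + x**3 + I*x)
(-91 + w(12, 15)*(-259))/A(673, 911) = (-91 + (6 + 12**3 + 15*12)*(-259))/(((679 + 911)/(-413 + 673))) = (-91 + (6 + 1728 + 180)*(-259))/((1590/260)) = (-91 + 1914*(-259))/(((1/260)*1590)) = (-91 - 495726)/(159/26) = -495817*26/159 = -12891242/159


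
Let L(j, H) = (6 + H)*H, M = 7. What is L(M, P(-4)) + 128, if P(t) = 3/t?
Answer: 1985/16 ≈ 124.06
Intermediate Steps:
L(j, H) = H*(6 + H)
L(M, P(-4)) + 128 = (3/(-4))*(6 + 3/(-4)) + 128 = (3*(-¼))*(6 + 3*(-¼)) + 128 = -3*(6 - ¾)/4 + 128 = -¾*21/4 + 128 = -63/16 + 128 = 1985/16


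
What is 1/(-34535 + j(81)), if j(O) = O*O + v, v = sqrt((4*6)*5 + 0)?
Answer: -13987/391272278 - sqrt(30)/391272278 ≈ -3.5762e-5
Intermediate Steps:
v = 2*sqrt(30) (v = sqrt(24*5 + 0) = sqrt(120 + 0) = sqrt(120) = 2*sqrt(30) ≈ 10.954)
j(O) = O**2 + 2*sqrt(30) (j(O) = O*O + 2*sqrt(30) = O**2 + 2*sqrt(30))
1/(-34535 + j(81)) = 1/(-34535 + (81**2 + 2*sqrt(30))) = 1/(-34535 + (6561 + 2*sqrt(30))) = 1/(-27974 + 2*sqrt(30))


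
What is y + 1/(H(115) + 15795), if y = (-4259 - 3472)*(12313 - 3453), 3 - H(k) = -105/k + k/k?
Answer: -24888398404297/363352 ≈ -6.8497e+7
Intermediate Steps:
H(k) = 2 + 105/k (H(k) = 3 - (-105/k + k/k) = 3 - (-105/k + 1) = 3 - (1 - 105/k) = 3 + (-1 + 105/k) = 2 + 105/k)
y = -68496660 (y = -7731*8860 = -68496660)
y + 1/(H(115) + 15795) = -68496660 + 1/((2 + 105/115) + 15795) = -68496660 + 1/((2 + 105*(1/115)) + 15795) = -68496660 + 1/((2 + 21/23) + 15795) = -68496660 + 1/(67/23 + 15795) = -68496660 + 1/(363352/23) = -68496660 + 23/363352 = -24888398404297/363352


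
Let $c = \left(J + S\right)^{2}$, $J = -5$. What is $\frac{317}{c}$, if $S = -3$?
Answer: $\frac{317}{64} \approx 4.9531$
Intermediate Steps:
$c = 64$ ($c = \left(-5 - 3\right)^{2} = \left(-8\right)^{2} = 64$)
$\frac{317}{c} = \frac{317}{64}$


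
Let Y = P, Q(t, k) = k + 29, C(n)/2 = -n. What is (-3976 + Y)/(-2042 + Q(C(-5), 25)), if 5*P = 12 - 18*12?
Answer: 5021/2485 ≈ 2.0205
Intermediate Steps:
P = -204/5 (P = (12 - 18*12)/5 = (12 - 216)/5 = (⅕)*(-204) = -204/5 ≈ -40.800)
C(n) = -2*n (C(n) = 2*(-n) = -2*n)
Q(t, k) = 29 + k
Y = -204/5 ≈ -40.800
(-3976 + Y)/(-2042 + Q(C(-5), 25)) = (-3976 - 204/5)/(-2042 + (29 + 25)) = -20084/(5*(-2042 + 54)) = -20084/5/(-1988) = -20084/5*(-1/1988) = 5021/2485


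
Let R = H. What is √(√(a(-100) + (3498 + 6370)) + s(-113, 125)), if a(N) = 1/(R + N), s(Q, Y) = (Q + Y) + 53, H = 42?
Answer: √(218660 + 58*√33195894)/58 ≈ 12.819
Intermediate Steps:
R = 42
s(Q, Y) = 53 + Q + Y
a(N) = 1/(42 + N)
√(√(a(-100) + (3498 + 6370)) + s(-113, 125)) = √(√(1/(42 - 100) + (3498 + 6370)) + (53 - 113 + 125)) = √(√(1/(-58) + 9868) + 65) = √(√(-1/58 + 9868) + 65) = √(√(572343/58) + 65) = √(√33195894/58 + 65) = √(65 + √33195894/58)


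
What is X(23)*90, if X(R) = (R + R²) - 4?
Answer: 49320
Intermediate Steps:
X(R) = -4 + R + R²
X(23)*90 = (-4 + 23 + 23²)*90 = (-4 + 23 + 529)*90 = 548*90 = 49320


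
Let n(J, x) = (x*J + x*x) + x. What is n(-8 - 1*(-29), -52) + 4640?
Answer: 6200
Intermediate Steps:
n(J, x) = x + x² + J*x (n(J, x) = (J*x + x²) + x = (x² + J*x) + x = x + x² + J*x)
n(-8 - 1*(-29), -52) + 4640 = -52*(1 + (-8 - 1*(-29)) - 52) + 4640 = -52*(1 + (-8 + 29) - 52) + 4640 = -52*(1 + 21 - 52) + 4640 = -52*(-30) + 4640 = 1560 + 4640 = 6200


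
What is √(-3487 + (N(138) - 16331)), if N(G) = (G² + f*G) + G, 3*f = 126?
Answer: 2*√1290 ≈ 71.833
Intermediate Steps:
f = 42 (f = (⅓)*126 = 42)
N(G) = G² + 43*G (N(G) = (G² + 42*G) + G = G² + 43*G)
√(-3487 + (N(138) - 16331)) = √(-3487 + (138*(43 + 138) - 16331)) = √(-3487 + (138*181 - 16331)) = √(-3487 + (24978 - 16331)) = √(-3487 + 8647) = √5160 = 2*√1290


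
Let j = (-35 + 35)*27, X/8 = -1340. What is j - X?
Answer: 10720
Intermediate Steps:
X = -10720 (X = 8*(-1340) = -10720)
j = 0 (j = 0*27 = 0)
j - X = 0 - 1*(-10720) = 0 + 10720 = 10720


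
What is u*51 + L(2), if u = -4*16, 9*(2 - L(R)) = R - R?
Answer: -3262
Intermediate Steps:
L(R) = 2 (L(R) = 2 - (R - R)/9 = 2 - ⅑*0 = 2 + 0 = 2)
u = -64
u*51 + L(2) = -64*51 + 2 = -3264 + 2 = -3262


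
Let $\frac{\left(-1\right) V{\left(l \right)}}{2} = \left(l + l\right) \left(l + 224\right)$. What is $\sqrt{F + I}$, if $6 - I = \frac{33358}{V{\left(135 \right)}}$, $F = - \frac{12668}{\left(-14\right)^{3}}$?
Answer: $\frac{\sqrt{6760437895470}}{791595} \approx 3.2846$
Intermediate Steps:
$V{\left(l \right)} = - 4 l \left(224 + l\right)$ ($V{\left(l \right)} = - 2 \left(l + l\right) \left(l + 224\right) = - 2 \cdot 2 l \left(224 + l\right) = - 4 l \left(224 + l\right)$)
$F = \frac{3167}{686}$ ($F = - \frac{12668}{-2744} = \left(-12668\right) \left(- \frac{1}{2744}\right) = \frac{3167}{686} \approx 4.6166$)
$I = \frac{598259}{96930}$ ($I = 6 - \frac{33358}{\left(-4\right) 135 \left(224 + 135\right)} = 6 - \frac{33358}{\left(-4\right) 135 \cdot 359} = 6 - \frac{33358}{-193860} = 6 - 33358 \left(- \frac{1}{193860}\right) = 6 - - \frac{16679}{96930} = 6 + \frac{16679}{96930} = \frac{598259}{96930} \approx 6.1721$)
$\sqrt{F + I} = \sqrt{\frac{3167}{686} + \frac{598259}{96930}} = \sqrt{\frac{179345746}{16623495}} = \frac{\sqrt{6760437895470}}{791595}$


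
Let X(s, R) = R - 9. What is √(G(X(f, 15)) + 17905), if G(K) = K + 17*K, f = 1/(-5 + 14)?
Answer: √18013 ≈ 134.21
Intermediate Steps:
f = ⅑ (f = 1/9 = ⅑ ≈ 0.11111)
X(s, R) = -9 + R
G(K) = 18*K
√(G(X(f, 15)) + 17905) = √(18*(-9 + 15) + 17905) = √(18*6 + 17905) = √(108 + 17905) = √18013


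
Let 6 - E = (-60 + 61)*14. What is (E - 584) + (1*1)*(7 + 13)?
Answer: -572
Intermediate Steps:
E = -8 (E = 6 - (-60 + 61)*14 = 6 - 14 = -8)
(E - 584) + (1*1)*(7 + 13) = (-8 - 584) + (1*1)*(7 + 13) = -592 + 1*20 = -592 + 20 = -572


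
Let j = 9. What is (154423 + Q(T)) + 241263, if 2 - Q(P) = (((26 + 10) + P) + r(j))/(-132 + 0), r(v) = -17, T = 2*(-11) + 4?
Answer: 52230817/132 ≈ 3.9569e+5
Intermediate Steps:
T = -18 (T = -22 + 4 = -18)
Q(P) = 283/132 + P/132 (Q(P) = 2 - (((26 + 10) + P) - 17)/(-132 + 0) = 2 - ((36 + P) - 17)/(-132) = 2 - (19 + P)*(-1)/132 = 2 - (-19/132 - P/132) = 2 + (19/132 + P/132) = 283/132 + P/132)
(154423 + Q(T)) + 241263 = (154423 + (283/132 + (1/132)*(-18))) + 241263 = (154423 + (283/132 - 3/22)) + 241263 = (154423 + 265/132) + 241263 = 20384101/132 + 241263 = 52230817/132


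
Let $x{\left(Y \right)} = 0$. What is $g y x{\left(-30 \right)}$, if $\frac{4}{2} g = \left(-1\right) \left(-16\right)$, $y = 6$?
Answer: $0$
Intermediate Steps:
$g = 8$ ($g = \frac{\left(-1\right) \left(-16\right)}{2} = \frac{1}{2} \cdot 16 = 8$)
$g y x{\left(-30 \right)} = 8 \cdot 6 \cdot 0 = 48 \cdot 0 = 0$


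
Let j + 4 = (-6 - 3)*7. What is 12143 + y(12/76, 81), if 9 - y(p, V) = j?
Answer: 12219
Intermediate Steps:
j = -67 (j = -4 + (-6 - 3)*7 = -4 - 9*7 = -4 - 63 = -67)
y(p, V) = 76 (y(p, V) = 9 - 1*(-67) = 9 + 67 = 76)
12143 + y(12/76, 81) = 12143 + 76 = 12219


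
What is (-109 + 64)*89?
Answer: -4005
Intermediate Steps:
(-109 + 64)*89 = -45*89 = -4005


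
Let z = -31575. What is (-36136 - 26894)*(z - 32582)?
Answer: 4043815710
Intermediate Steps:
(-36136 - 26894)*(z - 32582) = (-36136 - 26894)*(-31575 - 32582) = -63030*(-64157) = 4043815710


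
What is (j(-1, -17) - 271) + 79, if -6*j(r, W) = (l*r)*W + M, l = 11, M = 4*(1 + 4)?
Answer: -453/2 ≈ -226.50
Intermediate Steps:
M = 20 (M = 4*5 = 20)
j(r, W) = -10/3 - 11*W*r/6 (j(r, W) = -((11*r)*W + 20)/6 = -(11*W*r + 20)/6 = -(20 + 11*W*r)/6 = -10/3 - 11*W*r/6)
(j(-1, -17) - 271) + 79 = ((-10/3 - 11/6*(-17)*(-1)) - 271) + 79 = ((-10/3 - 187/6) - 271) + 79 = (-69/2 - 271) + 79 = -611/2 + 79 = -453/2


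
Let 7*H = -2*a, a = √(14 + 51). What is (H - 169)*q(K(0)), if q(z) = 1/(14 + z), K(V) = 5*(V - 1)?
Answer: -169/9 - 2*√65/63 ≈ -19.034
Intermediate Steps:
K(V) = -5 + 5*V (K(V) = 5*(-1 + V) = -5 + 5*V)
a = √65 ≈ 8.0623
H = -2*√65/7 (H = (-2*√65)/7 = -2*√65/7 ≈ -2.3035)
(H - 169)*q(K(0)) = (-2*√65/7 - 169)/(14 + (-5 + 5*0)) = (-169 - 2*√65/7)/(14 + (-5 + 0)) = (-169 - 2*√65/7)/(14 - 5) = (-169 - 2*√65/7)/9 = (-169 - 2*√65/7)*(⅑) = -169/9 - 2*√65/63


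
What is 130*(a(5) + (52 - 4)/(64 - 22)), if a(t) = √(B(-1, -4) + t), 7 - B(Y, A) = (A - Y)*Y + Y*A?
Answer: 1040/7 + 130*√5 ≈ 439.26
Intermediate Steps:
B(Y, A) = 7 - A*Y - Y*(A - Y) (B(Y, A) = 7 - ((A - Y)*Y + Y*A) = 7 - (Y*(A - Y) + A*Y) = 7 - (A*Y + Y*(A - Y)) = 7 + (-A*Y - Y*(A - Y)) = 7 - A*Y - Y*(A - Y))
a(t) = √t (a(t) = √((7 + (-1)² - 2*(-4)*(-1)) + t) = √((7 + 1 - 8) + t) = √(0 + t) = √t)
130*(a(5) + (52 - 4)/(64 - 22)) = 130*(√5 + (52 - 4)/(64 - 22)) = 130*(√5 + 48/42) = 130*(√5 + 48*(1/42)) = 130*(√5 + 8/7) = 130*(8/7 + √5) = 1040/7 + 130*√5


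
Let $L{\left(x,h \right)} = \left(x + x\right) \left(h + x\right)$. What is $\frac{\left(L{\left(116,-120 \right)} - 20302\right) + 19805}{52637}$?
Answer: $- \frac{1425}{52637} \approx -0.027072$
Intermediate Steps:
$L{\left(x,h \right)} = 2 x \left(h + x\right)$
$\frac{\left(L{\left(116,-120 \right)} - 20302\right) + 19805}{52637} = \frac{\left(2 \cdot 116 \left(-120 + 116\right) - 20302\right) + 19805}{52637} = \left(\left(2 \cdot 116 \left(-4\right) - 20302\right) + 19805\right) \frac{1}{52637} = \left(\left(-928 - 20302\right) + 19805\right) \frac{1}{52637} = \left(-21230 + 19805\right) \frac{1}{52637} = \left(-1425\right) \frac{1}{52637} = - \frac{1425}{52637}$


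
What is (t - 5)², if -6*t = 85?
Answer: 13225/36 ≈ 367.36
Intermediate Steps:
t = -85/6 (t = -⅙*85 = -85/6 ≈ -14.167)
(t - 5)² = (-85/6 - 5)² = (-115/6)² = 13225/36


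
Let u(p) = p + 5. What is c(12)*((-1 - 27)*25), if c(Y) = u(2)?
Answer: -4900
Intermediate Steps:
u(p) = 5 + p
c(Y) = 7 (c(Y) = 5 + 2 = 7)
c(12)*((-1 - 27)*25) = 7*((-1 - 27)*25) = 7*(-28*25) = 7*(-700) = -4900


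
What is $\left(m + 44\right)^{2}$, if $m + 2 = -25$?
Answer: $289$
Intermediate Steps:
$m = -27$ ($m = -2 - 25 = -27$)
$\left(m + 44\right)^{2} = \left(-27 + 44\right)^{2} = 17^{2} = 289$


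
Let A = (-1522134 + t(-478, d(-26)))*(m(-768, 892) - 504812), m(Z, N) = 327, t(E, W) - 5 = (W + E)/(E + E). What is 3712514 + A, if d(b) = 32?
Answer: 367053678895607/478 ≈ 7.6789e+11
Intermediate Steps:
t(E, W) = 5 + (E + W)/(2*E) (t(E, W) = 5 + (W + E)/(E + E) = 5 + (E + W)/((2*E)) = 5 + (E + W)*(1/(2*E)) = 5 + (E + W)/(2*E))
A = 367051904313915/478 (A = (-1522134 + (1/2)*(32 + 11*(-478))/(-478))*(327 - 504812) = (-1522134 + (1/2)*(-1/478)*(32 - 5258))*(-504485) = (-1522134 + (1/2)*(-1/478)*(-5226))*(-504485) = (-1522134 + 2613/478)*(-504485) = -727577439/478*(-504485) = 367051904313915/478 ≈ 7.6789e+11)
3712514 + A = 3712514 + 367051904313915/478 = 367053678895607/478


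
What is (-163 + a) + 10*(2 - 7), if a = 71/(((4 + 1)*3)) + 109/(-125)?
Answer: -78427/375 ≈ -209.14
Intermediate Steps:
a = 1448/375 (a = 71/((5*3)) + 109*(-1/125) = 71/15 - 109/125 = 1448/375 ≈ 3.8613)
(-163 + a) + 10*(2 - 7) = (-163 + 1448/375) + 10*(2 - 7) = -59677/375 + 10*(-5) = -59677/375 - 50 = -78427/375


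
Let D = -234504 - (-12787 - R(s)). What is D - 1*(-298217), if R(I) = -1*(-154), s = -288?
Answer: 76654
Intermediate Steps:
R(I) = 154
D = -221563 (D = -234504 - (-12787 - 1*154) = -234504 - (-12787 - 154) = -234504 - 1*(-12941) = -234504 + 12941 = -221563)
D - 1*(-298217) = -221563 - 1*(-298217) = -221563 + 298217 = 76654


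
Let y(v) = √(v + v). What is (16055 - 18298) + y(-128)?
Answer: -2243 + 16*I ≈ -2243.0 + 16.0*I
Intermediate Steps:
y(v) = √2*√v (y(v) = √(2*v) = √2*√v)
(16055 - 18298) + y(-128) = (16055 - 18298) + √2*√(-128) = -2243 + √2*(8*I*√2) = -2243 + 16*I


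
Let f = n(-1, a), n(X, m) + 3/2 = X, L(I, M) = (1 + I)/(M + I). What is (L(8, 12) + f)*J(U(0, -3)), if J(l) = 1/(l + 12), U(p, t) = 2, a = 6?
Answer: -41/280 ≈ -0.14643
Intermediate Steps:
L(I, M) = (1 + I)/(I + M)
n(X, m) = -3/2 + X
J(l) = 1/(12 + l)
f = -5/2 (f = -3/2 - 1 = -5/2 ≈ -2.5000)
(L(8, 12) + f)*J(U(0, -3)) = ((1 + 8)/(8 + 12) - 5/2)/(12 + 2) = (9/20 - 5/2)/14 = ((1/20)*9 - 5/2)*(1/14) = (9/20 - 5/2)*(1/14) = -41/20*1/14 = -41/280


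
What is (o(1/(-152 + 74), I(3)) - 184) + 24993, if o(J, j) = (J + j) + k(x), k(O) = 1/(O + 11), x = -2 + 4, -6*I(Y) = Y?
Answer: 967534/39 ≈ 24809.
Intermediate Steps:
I(Y) = -Y/6
x = 2
k(O) = 1/(11 + O)
o(J, j) = 1/13 + J + j (o(J, j) = (J + j) + 1/(11 + 2) = (J + j) + 1/13 = 1/13 + J + j)
(o(1/(-152 + 74), I(3)) - 184) + 24993 = ((1/13 + 1/(-152 + 74) - ⅙*3) - 184) + 24993 = ((1/13 + 1/(-78) - ½) - 184) + 24993 = ((1/13 - 1/78 - ½) - 184) + 24993 = (-17/39 - 184) + 24993 = -7193/39 + 24993 = 967534/39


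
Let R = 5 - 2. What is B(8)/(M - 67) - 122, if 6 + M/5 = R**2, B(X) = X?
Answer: -1588/13 ≈ -122.15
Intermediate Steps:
R = 3
M = 15 (M = -30 + 5*3**2 = -30 + 5*9 = -30 + 45 = 15)
B(8)/(M - 67) - 122 = 8/(15 - 67) - 122 = 8/(-52) - 122 = 8*(-1/52) - 122 = -2/13 - 122 = -1588/13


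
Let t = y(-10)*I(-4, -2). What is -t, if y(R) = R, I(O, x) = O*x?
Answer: 80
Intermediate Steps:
t = -80 (t = -(-40)*(-2) = -10*8 = -80)
-t = -1*(-80) = 80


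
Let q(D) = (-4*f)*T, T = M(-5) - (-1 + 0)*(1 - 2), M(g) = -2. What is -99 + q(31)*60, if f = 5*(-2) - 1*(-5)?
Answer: -3699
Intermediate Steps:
f = -5 (f = -10 + 5 = -5)
T = -3 (T = -2 - (-1 + 0)*(1 - 2) = -2 - (-1)*(-1) = -2 - 1*1 = -2 - 1 = -3)
q(D) = -60 (q(D) = -4*(-5)*(-3) = 20*(-3) = -60)
-99 + q(31)*60 = -99 - 60*60 = -99 - 3600 = -3699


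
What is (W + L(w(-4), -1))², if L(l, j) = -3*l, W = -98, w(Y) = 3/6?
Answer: 39601/4 ≈ 9900.3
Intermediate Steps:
w(Y) = ½ (w(Y) = 3*(⅙) = ½)
(W + L(w(-4), -1))² = (-98 - 3*½)² = (-98 - 3/2)² = (-199/2)² = 39601/4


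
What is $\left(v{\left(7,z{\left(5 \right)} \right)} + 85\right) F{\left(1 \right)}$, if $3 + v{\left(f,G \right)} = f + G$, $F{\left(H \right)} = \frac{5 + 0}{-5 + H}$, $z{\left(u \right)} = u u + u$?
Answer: $- \frac{595}{4} \approx -148.75$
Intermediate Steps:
$z{\left(u \right)} = u + u^{2}$ ($z{\left(u \right)} = u^{2} + u = u + u^{2}$)
$F{\left(H \right)} = \frac{5}{-5 + H}$
$v{\left(f,G \right)} = -3 + G + f$ ($v{\left(f,G \right)} = -3 + \left(f + G\right) = -3 + \left(G + f\right) = -3 + G + f$)
$\left(v{\left(7,z{\left(5 \right)} \right)} + 85\right) F{\left(1 \right)} = \left(\left(-3 + 5 \left(1 + 5\right) + 7\right) + 85\right) \frac{5}{-5 + 1} = \left(\left(-3 + 5 \cdot 6 + 7\right) + 85\right) \frac{5}{-4} = \left(\left(-3 + 30 + 7\right) + 85\right) 5 \left(- \frac{1}{4}\right) = \left(34 + 85\right) \left(- \frac{5}{4}\right) = 119 \left(- \frac{5}{4}\right) = - \frac{595}{4}$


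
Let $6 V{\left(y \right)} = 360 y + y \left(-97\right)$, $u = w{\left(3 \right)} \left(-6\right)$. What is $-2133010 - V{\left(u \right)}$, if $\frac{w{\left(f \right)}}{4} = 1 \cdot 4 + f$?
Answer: $-2125646$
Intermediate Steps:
$w{\left(f \right)} = 16 + 4 f$ ($w{\left(f \right)} = 4 \left(1 \cdot 4 + f\right) = 4 \left(4 + f\right) = 16 + 4 f$)
$u = -168$ ($u = \left(16 + 4 \cdot 3\right) \left(-6\right) = \left(16 + 12\right) \left(-6\right) = 28 \left(-6\right) = -168$)
$V{\left(y \right)} = \frac{263 y}{6}$ ($V{\left(y \right)} = \frac{360 y + y \left(-97\right)}{6} = \frac{360 y - 97 y}{6} = \frac{263 y}{6}$)
$-2133010 - V{\left(u \right)} = -2133010 - \frac{263}{6} \left(-168\right) = -2133010 - -7364 = -2133010 + 7364 = -2125646$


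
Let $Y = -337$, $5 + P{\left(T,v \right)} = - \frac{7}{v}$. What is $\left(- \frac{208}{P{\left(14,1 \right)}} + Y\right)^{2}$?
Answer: $\frac{919681}{9} \approx 1.0219 \cdot 10^{5}$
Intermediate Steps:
$P{\left(T,v \right)} = -5 - \frac{7}{v}$
$\left(- \frac{208}{P{\left(14,1 \right)}} + Y\right)^{2} = \left(- \frac{208}{-5 - \frac{7}{1}} - 337\right)^{2} = \left(- \frac{208}{-5 - 7} - 337\right)^{2} = \left(- \frac{208}{-12} - 337\right)^{2} = \left(\left(-208\right) \left(- \frac{1}{12}\right) - 337\right)^{2} = \left(\frac{52}{3} - 337\right)^{2} = \left(- \frac{959}{3}\right)^{2} = \frac{919681}{9}$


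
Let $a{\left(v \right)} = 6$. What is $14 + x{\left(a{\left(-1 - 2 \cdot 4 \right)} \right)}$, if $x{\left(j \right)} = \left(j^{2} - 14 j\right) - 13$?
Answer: $-47$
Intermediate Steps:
$x{\left(j \right)} = -13 + j^{2} - 14 j$
$14 + x{\left(a{\left(-1 - 2 \cdot 4 \right)} \right)} = 14 - \left(97 - 36\right) = 14 - 61 = -47$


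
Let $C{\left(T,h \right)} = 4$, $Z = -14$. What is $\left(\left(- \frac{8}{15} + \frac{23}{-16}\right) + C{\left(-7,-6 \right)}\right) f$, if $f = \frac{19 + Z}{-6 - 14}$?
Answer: $- \frac{487}{960} \approx -0.50729$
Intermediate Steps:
$f = - \frac{1}{4}$ ($f = \frac{19 - 14}{-6 - 14} = \frac{5}{-20} = 5 \left(- \frac{1}{20}\right) = - \frac{1}{4} \approx -0.25$)
$\left(\left(- \frac{8}{15} + \frac{23}{-16}\right) + C{\left(-7,-6 \right)}\right) f = \left(\left(- \frac{8}{15} + \frac{23}{-16}\right) + 4\right) \left(- \frac{1}{4}\right) = \left(\left(\left(-8\right) \frac{1}{15} + 23 \left(- \frac{1}{16}\right)\right) + 4\right) \left(- \frac{1}{4}\right) = \left(\left(- \frac{8}{15} - \frac{23}{16}\right) + 4\right) \left(- \frac{1}{4}\right) = \left(- \frac{473}{240} + 4\right) \left(- \frac{1}{4}\right) = \frac{487}{240} \left(- \frac{1}{4}\right) = - \frac{487}{960}$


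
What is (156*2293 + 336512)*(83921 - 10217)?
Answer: 51166790880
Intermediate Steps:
(156*2293 + 336512)*(83921 - 10217) = (357708 + 336512)*73704 = 694220*73704 = 51166790880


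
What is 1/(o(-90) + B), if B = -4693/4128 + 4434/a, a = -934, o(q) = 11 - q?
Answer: 1927776/183361969 ≈ 0.010513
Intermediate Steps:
B = -11343407/1927776 (B = -4693/4128 + 4434/(-934) = -4693*1/4128 + 4434*(-1/934) = -4693/4128 - 2217/467 = -11343407/1927776 ≈ -5.8842)
1/(o(-90) + B) = 1/((11 - 1*(-90)) - 11343407/1927776) = 1/((11 + 90) - 11343407/1927776) = 1/(101 - 11343407/1927776) = 1/(183361969/1927776) = 1927776/183361969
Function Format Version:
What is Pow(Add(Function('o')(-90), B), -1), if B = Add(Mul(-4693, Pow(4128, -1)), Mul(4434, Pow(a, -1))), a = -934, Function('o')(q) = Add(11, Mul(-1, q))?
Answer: Rational(1927776, 183361969) ≈ 0.010513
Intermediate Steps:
B = Rational(-11343407, 1927776) (B = Add(Mul(-4693, Pow(4128, -1)), Mul(4434, Pow(-934, -1))) = Add(Mul(-4693, Rational(1, 4128)), Mul(4434, Rational(-1, 934))) = Add(Rational(-4693, 4128), Rational(-2217, 467)) = Rational(-11343407, 1927776) ≈ -5.8842)
Pow(Add(Function('o')(-90), B), -1) = Pow(Add(Add(11, Mul(-1, -90)), Rational(-11343407, 1927776)), -1) = Pow(Add(Add(11, 90), Rational(-11343407, 1927776)), -1) = Pow(Add(101, Rational(-11343407, 1927776)), -1) = Pow(Rational(183361969, 1927776), -1) = Rational(1927776, 183361969)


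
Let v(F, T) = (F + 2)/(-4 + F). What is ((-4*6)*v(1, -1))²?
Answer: 576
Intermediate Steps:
v(F, T) = (2 + F)/(-4 + F)
((-4*6)*v(1, -1))² = ((-4*6)*((2 + 1)/(-4 + 1)))² = (-24*3/(-3))² = (-(-8)*3)² = (-24*(-1))² = 24² = 576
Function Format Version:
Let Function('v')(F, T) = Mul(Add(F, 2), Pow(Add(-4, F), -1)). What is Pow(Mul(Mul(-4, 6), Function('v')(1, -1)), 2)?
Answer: 576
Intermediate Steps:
Function('v')(F, T) = Mul(Pow(Add(-4, F), -1), Add(2, F)) (Function('v')(F, T) = Mul(Add(2, F), Pow(Add(-4, F), -1)) = Mul(Pow(Add(-4, F), -1), Add(2, F)))
Pow(Mul(Mul(-4, 6), Function('v')(1, -1)), 2) = Pow(Mul(Mul(-4, 6), Mul(Pow(Add(-4, 1), -1), Add(2, 1))), 2) = Pow(Mul(-24, Mul(Pow(-3, -1), 3)), 2) = Pow(Mul(-24, Mul(Rational(-1, 3), 3)), 2) = Pow(Mul(-24, -1), 2) = Pow(24, 2) = 576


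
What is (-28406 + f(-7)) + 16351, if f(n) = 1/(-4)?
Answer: -48221/4 ≈ -12055.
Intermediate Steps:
f(n) = -1/4
(-28406 + f(-7)) + 16351 = (-28406 - 1/4) + 16351 = -113625/4 + 16351 = -48221/4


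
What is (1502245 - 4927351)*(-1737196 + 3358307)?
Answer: -5552477012766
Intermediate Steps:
(1502245 - 4927351)*(-1737196 + 3358307) = -3425106*1621111 = -5552477012766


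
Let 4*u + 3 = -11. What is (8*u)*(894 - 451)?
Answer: -12404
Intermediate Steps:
u = -7/2 (u = -¾ + (¼)*(-11) = -¾ - 11/4 = -7/2 ≈ -3.5000)
(8*u)*(894 - 451) = (8*(-7/2))*(894 - 451) = -28*443 = -12404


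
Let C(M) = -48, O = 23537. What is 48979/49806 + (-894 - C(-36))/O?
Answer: 1110682847/1172283822 ≈ 0.94745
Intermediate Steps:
48979/49806 + (-894 - C(-36))/O = 48979/49806 + (-894 - 1*(-48))/23537 = 48979*(1/49806) + (-894 + 48)*(1/23537) = 48979/49806 - 846*1/23537 = 48979/49806 - 846/23537 = 1110682847/1172283822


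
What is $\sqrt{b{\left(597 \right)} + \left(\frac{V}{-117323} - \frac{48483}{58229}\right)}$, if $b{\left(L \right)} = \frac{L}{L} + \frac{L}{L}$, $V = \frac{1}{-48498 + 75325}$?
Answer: $\frac{\sqrt{39210202530589691245313008914}}{183271359141709} \approx 1.0805$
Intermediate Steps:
$V = \frac{1}{26827} \approx 3.7276 \cdot 10^{-5}$
$b{\left(L \right)} = 2$ ($b{\left(L \right)} = 1 + 1 = 2$)
$\sqrt{b{\left(597 \right)} + \left(\frac{V}{-117323} - \frac{48483}{58229}\right)} = \sqrt{2 + \left(\frac{1}{26827 \left(-117323\right)} - \frac{48483}{58229}\right)} = \sqrt{2 + \left(\frac{1}{26827} \left(- \frac{1}{117323}\right) - \frac{48483}{58229}\right)} = \sqrt{2 - \frac{152596563716672}{183271359141709}} = \sqrt{\frac{213946154566746}{183271359141709}} = \frac{\sqrt{39210202530589691245313008914}}{183271359141709}$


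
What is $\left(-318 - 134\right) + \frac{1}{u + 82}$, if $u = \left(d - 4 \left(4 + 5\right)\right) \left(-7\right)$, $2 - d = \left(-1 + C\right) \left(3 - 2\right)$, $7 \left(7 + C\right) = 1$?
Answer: $- \frac{119779}{265} \approx -452.0$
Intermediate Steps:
$C = - \frac{48}{7}$ ($C = -7 + \frac{1}{7} \cdot 1 = -7 + \frac{1}{7} = - \frac{48}{7} \approx -6.8571$)
$d = \frac{69}{7}$ ($d = 2 - \left(-1 - \frac{48}{7}\right) \left(3 - 2\right) = 2 - \left(- \frac{55}{7}\right) 1 = 2 - - \frac{55}{7} = 2 + \frac{55}{7} = \frac{69}{7} \approx 9.8571$)
$u = 183$ ($u = \left(\frac{69}{7} - 4 \left(4 + 5\right)\right) \left(-7\right) = \left(\frac{69}{7} - 36\right) \left(-7\right) = \left(- \frac{183}{7}\right) \left(-7\right) = 183$)
$\left(-318 - 134\right) + \frac{1}{u + 82} = \left(-318 - 134\right) + \frac{1}{183 + 82} = -452 + \frac{1}{265} = - \frac{119779}{265}$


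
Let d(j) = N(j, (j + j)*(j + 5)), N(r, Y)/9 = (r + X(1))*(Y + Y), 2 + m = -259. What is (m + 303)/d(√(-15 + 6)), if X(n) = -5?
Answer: 7*I/612 ≈ 0.011438*I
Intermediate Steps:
m = -261 (m = -2 - 259 = -261)
N(r, Y) = 18*Y*(-5 + r) (N(r, Y) = 9*((r - 5)*(Y + Y)) = 9*((-5 + r)*(2*Y)) = 9*(2*Y*(-5 + r)) = 18*Y*(-5 + r))
d(j) = 36*j*(-5 + j)*(5 + j) (d(j) = 18*((j + j)*(j + 5))*(-5 + j) = 18*((2*j)*(5 + j))*(-5 + j) = 18*(2*j*(5 + j))*(-5 + j) = 36*j*(-5 + j)*(5 + j))
(m + 303)/d(√(-15 + 6)) = (-261 + 303)/((36*√(-15 + 6)*(-25 + (√(-15 + 6))²))) = 42/((36*√(-9)*(-25 + (√(-9))²))) = 42/((36*(3*I)*(-25 + (3*I)²))) = 42/((36*(3*I)*(-25 - 9))) = 42/((36*(3*I)*(-34))) = 42/((-3672*I)) = 42*(I/3672) = 7*I/612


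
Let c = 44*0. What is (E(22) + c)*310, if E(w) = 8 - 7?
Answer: 310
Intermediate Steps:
E(w) = 1
c = 0
(E(22) + c)*310 = (1 + 0)*310 = 1*310 = 310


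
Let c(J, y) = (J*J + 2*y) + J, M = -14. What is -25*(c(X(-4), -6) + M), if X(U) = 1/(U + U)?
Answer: 41775/64 ≈ 652.73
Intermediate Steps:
X(U) = 1/(2*U)
c(J, y) = J + J² + 2*y (c(J, y) = (J² + 2*y) + J = J + J² + 2*y)
-25*(c(X(-4), -6) + M) = -25*(((½)/(-4) + ((½)/(-4))² + 2*(-6)) - 14) = -25*(((½)*(-¼) + ((½)*(-¼))² - 12) - 14) = -25*((-⅛ + (-⅛)² - 12) - 14) = -25*((-⅛ + 1/64 - 12) - 14) = -25*(-775/64 - 14) = -25*(-1671/64) = 41775/64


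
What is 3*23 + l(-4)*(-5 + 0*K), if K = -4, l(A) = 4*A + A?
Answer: 169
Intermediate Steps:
l(A) = 5*A
3*23 + l(-4)*(-5 + 0*K) = 3*23 + (5*(-4))*(-5 + 0*(-4)) = 69 - 20*(-5 + 0) = 69 - 20*(-5) = 69 + 100 = 169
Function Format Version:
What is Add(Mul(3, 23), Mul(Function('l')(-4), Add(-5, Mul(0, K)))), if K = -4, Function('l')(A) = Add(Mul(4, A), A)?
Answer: 169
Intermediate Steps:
Function('l')(A) = Mul(5, A)
Add(Mul(3, 23), Mul(Function('l')(-4), Add(-5, Mul(0, K)))) = Add(Mul(3, 23), Mul(Mul(5, -4), Add(-5, Mul(0, -4)))) = Add(69, Mul(-20, Add(-5, 0))) = Add(69, Mul(-20, -5)) = Add(69, 100) = 169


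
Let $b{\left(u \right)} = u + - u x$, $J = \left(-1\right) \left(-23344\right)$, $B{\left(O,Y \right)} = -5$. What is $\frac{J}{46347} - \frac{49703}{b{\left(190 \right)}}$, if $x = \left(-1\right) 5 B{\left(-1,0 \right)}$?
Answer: $\frac{267781509}{23482480} \approx 11.403$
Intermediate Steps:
$J = 23344$
$x = 25$ ($x = \left(-1\right) 5 \left(-5\right) = \left(-5\right) \left(-5\right) = 25$)
$b{\left(u \right)} = - 24 u$ ($b{\left(u \right)} = u + - u 25 = u - 25 u = - 24 u$)
$\frac{J}{46347} - \frac{49703}{b{\left(190 \right)}} = \frac{23344}{46347} - \frac{49703}{\left(-24\right) 190} = 23344 \cdot \frac{1}{46347} - \frac{49703}{-4560} = \frac{23344}{46347} - - \frac{49703}{4560} = \frac{23344}{46347} + \frac{49703}{4560} = \frac{267781509}{23482480}$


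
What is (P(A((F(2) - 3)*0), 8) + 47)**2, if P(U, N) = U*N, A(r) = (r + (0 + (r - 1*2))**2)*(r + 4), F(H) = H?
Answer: 30625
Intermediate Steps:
A(r) = (4 + r)*(r + (-2 + r)**2) (A(r) = (r + (0 + (r - 2))**2)*(4 + r) = (r + (0 + (-2 + r))**2)*(4 + r) = (r + (-2 + r)**2)*(4 + r) = (4 + r)*(r + (-2 + r)**2))
P(U, N) = N*U
(P(A((F(2) - 3)*0), 8) + 47)**2 = (8*(16 + ((2 - 3)*0)**2 + ((2 - 3)*0)**3 - 8*(2 - 3)*0) + 47)**2 = (8*(16 + (-1*0)**2 + (-1*0)**3 - (-8)*0) + 47)**2 = (8*(16 + 0**2 + 0**3 - 8*0) + 47)**2 = (8*(16 + 0 + 0 + 0) + 47)**2 = (8*16 + 47)**2 = (128 + 47)**2 = 175**2 = 30625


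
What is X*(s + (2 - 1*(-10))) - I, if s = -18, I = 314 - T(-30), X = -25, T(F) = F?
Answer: -194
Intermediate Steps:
I = 344 (I = 314 - 1*(-30) = 314 + 30 = 344)
X*(s + (2 - 1*(-10))) - I = -25*(-18 + (2 - 1*(-10))) - 1*344 = -25*(-18 + (2 + 10)) - 344 = -25*(-18 + 12) - 344 = -25*(-6) - 344 = 150 - 344 = -194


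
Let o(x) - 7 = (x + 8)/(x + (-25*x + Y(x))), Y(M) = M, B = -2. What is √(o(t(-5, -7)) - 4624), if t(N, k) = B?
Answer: 2*I*√610581/23 ≈ 67.948*I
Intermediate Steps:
t(N, k) = -2
o(x) = 7 - (8 + x)/(23*x) (o(x) = 7 + (x + 8)/(x + (-25*x + x)) = 7 + (8 + x)/(x - 24*x) = 7 + (8 + x)/((-23*x)) = 7 + (8 + x)*(-1/(23*x)) = 7 - (8 + x)/(23*x))
√(o(t(-5, -7)) - 4624) = √((8/23)*(-1 + 20*(-2))/(-2) - 4624) = √((8/23)*(-½)*(-1 - 40) - 4624) = √((8/23)*(-½)*(-41) - 4624) = √(164/23 - 4624) = √(-106188/23) = 2*I*√610581/23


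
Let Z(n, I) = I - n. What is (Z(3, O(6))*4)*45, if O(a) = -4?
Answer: -1260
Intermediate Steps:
(Z(3, O(6))*4)*45 = ((-4 - 1*3)*4)*45 = ((-4 - 3)*4)*45 = -7*4*45 = -28*45 = -1260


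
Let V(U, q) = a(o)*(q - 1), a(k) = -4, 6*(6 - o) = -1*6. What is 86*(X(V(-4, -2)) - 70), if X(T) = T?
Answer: -4988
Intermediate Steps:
o = 7 (o = 6 - (-1)*6/6 = 6 - ⅙*(-6) = 6 + 1 = 7)
V(U, q) = 4 - 4*q (V(U, q) = -4*(q - 1) = -4*(-1 + q) = 4 - 4*q)
86*(X(V(-4, -2)) - 70) = 86*((4 - 4*(-2)) - 70) = 86*((4 + 8) - 70) = 86*(12 - 70) = 86*(-58) = -4988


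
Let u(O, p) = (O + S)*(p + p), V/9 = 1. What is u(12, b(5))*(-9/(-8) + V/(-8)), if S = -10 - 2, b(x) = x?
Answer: 0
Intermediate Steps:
V = 9 (V = 9*1 = 9)
S = -12
u(O, p) = 2*p*(-12 + O) (u(O, p) = (O - 12)*(p + p) = (-12 + O)*(2*p) = 2*p*(-12 + O))
u(12, b(5))*(-9/(-8) + V/(-8)) = (2*5*(-12 + 12))*(-9/(-8) + 9/(-8)) = (2*5*0)*(-9*(-⅛) + 9*(-⅛)) = 0*(9/8 - 9/8) = 0*0 = 0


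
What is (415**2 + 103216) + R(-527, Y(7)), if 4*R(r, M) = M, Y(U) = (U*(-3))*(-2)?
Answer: 550903/2 ≈ 2.7545e+5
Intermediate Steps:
Y(U) = 6*U (Y(U) = -3*U*(-2) = 6*U)
R(r, M) = M/4
(415**2 + 103216) + R(-527, Y(7)) = (415**2 + 103216) + (6*7)/4 = (172225 + 103216) + (1/4)*42 = 275441 + 21/2 = 550903/2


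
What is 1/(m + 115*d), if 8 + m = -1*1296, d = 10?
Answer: -1/154 ≈ -0.0064935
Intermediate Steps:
m = -1304 (m = -8 - 1*1296 = -8 - 1296 = -1304)
1/(m + 115*d) = 1/(-1304 + 115*10) = 1/(-1304 + 1150) = 1/(-154) = -1/154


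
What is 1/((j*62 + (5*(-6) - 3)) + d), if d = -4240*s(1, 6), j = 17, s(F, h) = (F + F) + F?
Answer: -1/11699 ≈ -8.5477e-5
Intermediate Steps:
s(F, h) = 3*F (s(F, h) = 2*F + F = 3*F)
d = -12720 ≈ -12720.
1/((j*62 + (5*(-6) - 3)) + d) = 1/((17*62 + (5*(-6) - 3)) - 12720) = 1/((1054 + (-30 - 3)) - 12720) = 1/((1054 - 33) - 12720) = 1/(1021 - 12720) = 1/(-11699) = -1/11699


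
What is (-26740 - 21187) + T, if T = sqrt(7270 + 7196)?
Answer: -47927 + sqrt(14466) ≈ -47807.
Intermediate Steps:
T = sqrt(14466) ≈ 120.27
(-26740 - 21187) + T = (-26740 - 21187) + sqrt(14466) = -47927 + sqrt(14466)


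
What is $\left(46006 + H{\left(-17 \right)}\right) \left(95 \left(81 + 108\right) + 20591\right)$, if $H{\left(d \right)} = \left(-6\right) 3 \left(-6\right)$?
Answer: $1777510244$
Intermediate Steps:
$H{\left(d \right)} = 108$ ($H{\left(d \right)} = \left(-18\right) \left(-6\right) = 108$)
$\left(46006 + H{\left(-17 \right)}\right) \left(95 \left(81 + 108\right) + 20591\right) = \left(46006 + 108\right) \left(95 \left(81 + 108\right) + 20591\right) = 46114 \left(95 \cdot 189 + 20591\right) = 46114 \left(17955 + 20591\right) = 46114 \cdot 38546 = 1777510244$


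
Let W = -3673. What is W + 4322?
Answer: 649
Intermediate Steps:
W + 4322 = -3673 + 4322 = 649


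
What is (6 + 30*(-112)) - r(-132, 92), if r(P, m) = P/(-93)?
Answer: -104018/31 ≈ -3355.4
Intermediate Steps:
r(P, m) = -P/93 (r(P, m) = P*(-1/93) = -P/93)
(6 + 30*(-112)) - r(-132, 92) = (6 + 30*(-112)) - (-1)*(-132)/93 = (6 - 3360) - 1*44/31 = -3354 - 44/31 = -104018/31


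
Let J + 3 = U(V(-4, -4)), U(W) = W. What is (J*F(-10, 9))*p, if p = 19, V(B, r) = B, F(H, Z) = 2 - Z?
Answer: 931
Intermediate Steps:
J = -7 (J = -3 - 4 = -7)
(J*F(-10, 9))*p = -7*(2 - 1*9)*19 = -7*(2 - 9)*19 = -7*(-7)*19 = 49*19 = 931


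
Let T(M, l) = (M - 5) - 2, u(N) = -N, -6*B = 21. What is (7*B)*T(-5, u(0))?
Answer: 294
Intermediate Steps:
B = -7/2 (B = -1/6*21 = -7/2 ≈ -3.5000)
T(M, l) = -7 + M (T(M, l) = (-5 + M) - 2 = -7 + M)
(7*B)*T(-5, u(0)) = (7*(-7/2))*(-7 - 5) = -49/2*(-12) = 294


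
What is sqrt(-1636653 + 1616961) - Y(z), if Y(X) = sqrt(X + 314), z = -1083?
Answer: I*(-sqrt(769) + 6*sqrt(547)) ≈ 112.6*I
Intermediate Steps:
Y(X) = sqrt(314 + X)
sqrt(-1636653 + 1616961) - Y(z) = sqrt(-1636653 + 1616961) - sqrt(314 - 1083) = sqrt(-19692) - sqrt(-769) = 6*I*sqrt(547) - I*sqrt(769) = -I*sqrt(769) + 6*I*sqrt(547)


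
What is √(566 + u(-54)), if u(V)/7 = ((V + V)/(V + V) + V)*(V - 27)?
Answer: √30617 ≈ 174.98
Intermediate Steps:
u(V) = 7*(1 + V)*(-27 + V) (u(V) = 7*(((V + V)/(V + V) + V)*(V - 27)) = 7*(((2*V)/((2*V)) + V)*(-27 + V)) = 7*(((2*V)*(1/(2*V)) + V)*(-27 + V)) = 7*((1 + V)*(-27 + V)) = 7*(1 + V)*(-27 + V))
√(566 + u(-54)) = √(566 + (-189 - 182*(-54) + 7*(-54)²)) = √(566 + (-189 + 9828 + 7*2916)) = √(566 + (-189 + 9828 + 20412)) = √(566 + 30051) = √30617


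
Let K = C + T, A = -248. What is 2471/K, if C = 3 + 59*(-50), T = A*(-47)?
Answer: 2471/8709 ≈ 0.28373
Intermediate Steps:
T = 11656 (T = -248*(-47) = 11656)
C = -2947 (C = 3 - 2950 = -2947)
K = 8709 (K = -2947 + 11656 = 8709)
2471/K = 2471/8709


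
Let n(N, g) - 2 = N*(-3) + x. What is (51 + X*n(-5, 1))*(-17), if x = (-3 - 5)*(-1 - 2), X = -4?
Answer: 1921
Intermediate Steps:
x = 24 (x = -8*(-3) = 24)
n(N, g) = 26 - 3*N (n(N, g) = 2 + (N*(-3) + 24) = 2 + (-3*N + 24) = 2 + (24 - 3*N) = 26 - 3*N)
(51 + X*n(-5, 1))*(-17) = (51 - 4*(26 - 3*(-5)))*(-17) = (51 - 4*(26 + 15))*(-17) = (51 - 4*41)*(-17) = (51 - 164)*(-17) = -113*(-17) = 1921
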